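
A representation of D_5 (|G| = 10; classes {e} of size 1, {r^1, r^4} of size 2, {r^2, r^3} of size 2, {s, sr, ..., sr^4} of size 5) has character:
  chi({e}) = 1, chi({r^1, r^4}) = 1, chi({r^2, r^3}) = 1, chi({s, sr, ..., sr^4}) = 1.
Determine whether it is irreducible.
Irreducible: <chi, chi> = 1.

Justification: <chi, chi> = (1/|G|) sum_C |C| * |chi(C)|^2 = (1/10)[1*|1|^2 + 2*|1|^2 + 2*|1|^2 + 5*|1|^2]
  = (1/10)[(1) + (2) + (2) + (5)] = 10/10 = 1.
A character is irreducible iff <chi, chi> = 1, so this representation is irreducible.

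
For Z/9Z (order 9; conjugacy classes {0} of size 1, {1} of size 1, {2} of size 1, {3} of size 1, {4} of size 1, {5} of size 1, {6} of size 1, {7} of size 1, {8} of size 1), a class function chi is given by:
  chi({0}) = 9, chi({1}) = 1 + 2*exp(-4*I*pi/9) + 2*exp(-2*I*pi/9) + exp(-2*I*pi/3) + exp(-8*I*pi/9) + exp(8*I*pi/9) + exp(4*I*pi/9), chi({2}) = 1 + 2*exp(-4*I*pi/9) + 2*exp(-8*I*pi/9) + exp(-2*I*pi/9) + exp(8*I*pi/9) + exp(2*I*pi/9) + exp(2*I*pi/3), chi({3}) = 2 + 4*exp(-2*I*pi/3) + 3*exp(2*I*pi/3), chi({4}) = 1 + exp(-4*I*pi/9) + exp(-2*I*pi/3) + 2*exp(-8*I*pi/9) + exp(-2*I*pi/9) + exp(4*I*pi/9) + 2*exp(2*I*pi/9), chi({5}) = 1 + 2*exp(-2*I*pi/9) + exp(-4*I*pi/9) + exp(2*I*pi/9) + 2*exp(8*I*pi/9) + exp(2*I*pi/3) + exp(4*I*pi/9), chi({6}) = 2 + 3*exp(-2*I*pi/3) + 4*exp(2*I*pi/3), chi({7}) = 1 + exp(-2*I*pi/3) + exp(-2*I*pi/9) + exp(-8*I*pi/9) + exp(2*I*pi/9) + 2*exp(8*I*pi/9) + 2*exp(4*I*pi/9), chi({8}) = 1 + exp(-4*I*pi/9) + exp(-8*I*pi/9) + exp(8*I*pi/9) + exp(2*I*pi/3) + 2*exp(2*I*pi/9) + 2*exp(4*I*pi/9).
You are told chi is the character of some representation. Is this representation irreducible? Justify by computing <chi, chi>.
Not irreducible (reducible): <chi, chi> = 13 > 1.

Solution. <chi, chi> = (1/|G|) sum_C |C| * |chi(C)|^2 = (1/9)[1*|9|^2 + 1*|1 + 2*exp(-4*I*pi/9) + 2*exp(-2*I*pi/9) + exp(-2*I*pi/3) + exp(-8*I*pi/9) + exp(8*I*pi/9) + exp(4*I*pi/9)|^2 + 1*|1 + 2*exp(-4*I*pi/9) + 2*exp(-8*I*pi/9) + exp(-2*I*pi/9) + exp(8*I*pi/9) + exp(2*I*pi/9) + exp(2*I*pi/3)|^2 + 1*|2 + 4*exp(-2*I*pi/3) + 3*exp(2*I*pi/3)|^2 + 1*|1 + exp(-4*I*pi/9) + exp(-2*I*pi/3) + 2*exp(-8*I*pi/9) + exp(-2*I*pi/9) + exp(4*I*pi/9) + 2*exp(2*I*pi/9)|^2 + 1*|1 + 2*exp(-2*I*pi/9) + exp(-4*I*pi/9) + exp(2*I*pi/9) + 2*exp(8*I*pi/9) + exp(2*I*pi/3) + exp(4*I*pi/9)|^2 + 1*|2 + 3*exp(-2*I*pi/3) + 4*exp(2*I*pi/3)|^2 + 1*|1 + exp(-2*I*pi/3) + exp(-2*I*pi/9) + exp(-8*I*pi/9) + exp(2*I*pi/9) + 2*exp(8*I*pi/9) + 2*exp(4*I*pi/9)|^2 + 1*|1 + exp(-4*I*pi/9) + exp(-8*I*pi/9) + exp(8*I*pi/9) + exp(2*I*pi/3) + 2*exp(2*I*pi/9) + 2*exp(4*I*pi/9)|^2]
  = (1/9)[(81) + (13 + 9*exp(-4*I*pi/9) + 8*exp(-2*I*pi/3) + 10*exp(-2*I*pi/9) + 7*exp(-8*I*pi/9) + 7*exp(8*I*pi/9) + 10*exp(2*I*pi/9) + 8*exp(2*I*pi/3) + 9*exp(4*I*pi/9)) + (13 + 10*exp(-4*I*pi/9) + 8*exp(-2*I*pi/3) + 7*exp(-2*I*pi/9) + 9*exp(-8*I*pi/9) + 9*exp(8*I*pi/9) + 7*exp(2*I*pi/9) + 8*exp(2*I*pi/3) + 10*exp(4*I*pi/9)) + (3) + (13 + 8*exp(-2*I*pi/3) + 7*exp(-4*I*pi/9) + 9*exp(-2*I*pi/9) + 10*exp(-8*I*pi/9) + 10*exp(8*I*pi/9) + 9*exp(2*I*pi/9) + 7*exp(4*I*pi/9) + 8*exp(2*I*pi/3)) + (13 + 8*exp(-2*I*pi/3) + 7*exp(-4*I*pi/9) + 9*exp(-2*I*pi/9) + 10*exp(-8*I*pi/9) + 10*exp(8*I*pi/9) + 9*exp(2*I*pi/9) + 7*exp(4*I*pi/9) + 8*exp(2*I*pi/3)) + (3) + (13 + 10*exp(-4*I*pi/9) + 8*exp(-2*I*pi/3) + 7*exp(-2*I*pi/9) + 9*exp(-8*I*pi/9) + 9*exp(8*I*pi/9) + 7*exp(2*I*pi/9) + 8*exp(2*I*pi/3) + 10*exp(4*I*pi/9)) + (13 + 9*exp(-4*I*pi/9) + 8*exp(-2*I*pi/3) + 10*exp(-2*I*pi/9) + 7*exp(-8*I*pi/9) + 7*exp(8*I*pi/9) + 10*exp(2*I*pi/9) + 8*exp(2*I*pi/3) + 9*exp(4*I*pi/9))] = 117/9 = 13.
(Exp terms are combined using exp(i*s)*conj(exp(i*t)) = exp(i*(s-t)), and sums of them are collapsed using the identity that for every m > 1 the m distinct m-th roots of unity sum to 0, e.g. 1 + exp(2*I*pi/3) + exp(-2*I*pi/3) = 0.)
A character is irreducible iff <chi, chi> = 1, so this representation is reducible.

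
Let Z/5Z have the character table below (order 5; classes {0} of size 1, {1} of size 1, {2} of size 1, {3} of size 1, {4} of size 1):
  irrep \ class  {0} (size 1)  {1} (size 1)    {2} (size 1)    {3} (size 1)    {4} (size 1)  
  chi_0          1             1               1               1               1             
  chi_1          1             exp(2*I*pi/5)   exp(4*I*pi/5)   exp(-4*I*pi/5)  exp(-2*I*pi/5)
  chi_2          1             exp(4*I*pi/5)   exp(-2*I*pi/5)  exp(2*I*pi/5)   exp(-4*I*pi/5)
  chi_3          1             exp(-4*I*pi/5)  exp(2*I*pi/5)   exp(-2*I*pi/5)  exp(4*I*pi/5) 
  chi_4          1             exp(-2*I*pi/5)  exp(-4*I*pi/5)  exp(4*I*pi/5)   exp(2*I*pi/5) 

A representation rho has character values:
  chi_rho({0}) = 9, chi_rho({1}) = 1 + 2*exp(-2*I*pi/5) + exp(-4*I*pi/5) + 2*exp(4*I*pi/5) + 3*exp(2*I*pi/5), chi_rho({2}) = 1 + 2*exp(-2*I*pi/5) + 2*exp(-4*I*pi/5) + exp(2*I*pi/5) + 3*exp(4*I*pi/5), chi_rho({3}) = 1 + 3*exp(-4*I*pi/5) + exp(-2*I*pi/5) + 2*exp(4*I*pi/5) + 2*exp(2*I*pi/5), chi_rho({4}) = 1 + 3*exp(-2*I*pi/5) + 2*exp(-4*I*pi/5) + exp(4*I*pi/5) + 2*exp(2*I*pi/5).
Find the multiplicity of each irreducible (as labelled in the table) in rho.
Multiplicities: chi_0: 1, chi_1: 3, chi_2: 2, chi_3: 1, chi_4: 2.

Explanation: Use <chi_rho, chi> = (1/|G|) sum_C |C| * chi_rho(C) * conj(chi(C)) with |G| = 5 for each irreducible chi in the table:
  <chi_rho, chi_0> = (1/5)[1*(9)*conj(1) + 1*(1 + 2*exp(-2*I*pi/5) + exp(-4*I*pi/5) + 2*exp(4*I*pi/5) + 3*exp(2*I*pi/5))*conj(1) + 1*(1 + 2*exp(-2*I*pi/5) + 2*exp(-4*I*pi/5) + exp(2*I*pi/5) + 3*exp(4*I*pi/5))*conj(1) + 1*(1 + 3*exp(-4*I*pi/5) + exp(-2*I*pi/5) + 2*exp(4*I*pi/5) + 2*exp(2*I*pi/5))*conj(1) + 1*(1 + 3*exp(-2*I*pi/5) + 2*exp(-4*I*pi/5) + exp(4*I*pi/5) + 2*exp(2*I*pi/5))*conj(1)]
      = (1/5)[(9) + (1 + 2*exp(-2*I*pi/5) + exp(-4*I*pi/5) + 2*exp(4*I*pi/5) + 3*exp(2*I*pi/5)) + (1 + 2*exp(-2*I*pi/5) + 2*exp(-4*I*pi/5) + exp(2*I*pi/5) + 3*exp(4*I*pi/5)) + (1 + 3*exp(-4*I*pi/5) + exp(-2*I*pi/5) + 2*exp(4*I*pi/5) + 2*exp(2*I*pi/5)) + (1 + 3*exp(-2*I*pi/5) + 2*exp(-4*I*pi/5) + exp(4*I*pi/5) + 2*exp(2*I*pi/5))] = 5/5 = 1
  <chi_rho, chi_1> = (1/5)[1*(9)*conj(1) + 1*(1 + 2*exp(-2*I*pi/5) + exp(-4*I*pi/5) + 2*exp(4*I*pi/5) + 3*exp(2*I*pi/5))*conj(exp(2*I*pi/5)) + 1*(1 + 2*exp(-2*I*pi/5) + 2*exp(-4*I*pi/5) + exp(2*I*pi/5) + 3*exp(4*I*pi/5))*conj(exp(4*I*pi/5)) + 1*(1 + 3*exp(-4*I*pi/5) + exp(-2*I*pi/5) + 2*exp(4*I*pi/5) + 2*exp(2*I*pi/5))*conj(exp(-4*I*pi/5)) + 1*(1 + 3*exp(-2*I*pi/5) + 2*exp(-4*I*pi/5) + exp(4*I*pi/5) + 2*exp(2*I*pi/5))*conj(exp(-2*I*pi/5))]
      = (1/5)[(9) + (3 + 2*exp(-4*I*pi/5) + exp(-2*I*pi/5) + exp(4*I*pi/5) + 2*exp(2*I*pi/5)) + (3 + exp(-2*I*pi/5) + exp(-4*I*pi/5) + 2*exp(4*I*pi/5) + 2*exp(2*I*pi/5)) + (3 + 2*exp(-2*I*pi/5) + 2*exp(-4*I*pi/5) + exp(4*I*pi/5) + exp(2*I*pi/5)) + (3 + 2*exp(-2*I*pi/5) + exp(-4*I*pi/5) + exp(2*I*pi/5) + 2*exp(4*I*pi/5))] = 15/5 = 3
  <chi_rho, chi_2> = (1/5)[1*(9)*conj(1) + 1*(1 + 2*exp(-2*I*pi/5) + exp(-4*I*pi/5) + 2*exp(4*I*pi/5) + 3*exp(2*I*pi/5))*conj(exp(4*I*pi/5)) + 1*(1 + 2*exp(-2*I*pi/5) + 2*exp(-4*I*pi/5) + exp(2*I*pi/5) + 3*exp(4*I*pi/5))*conj(exp(-2*I*pi/5)) + 1*(1 + 3*exp(-4*I*pi/5) + exp(-2*I*pi/5) + 2*exp(4*I*pi/5) + 2*exp(2*I*pi/5))*conj(exp(2*I*pi/5)) + 1*(1 + 3*exp(-2*I*pi/5) + 2*exp(-4*I*pi/5) + exp(4*I*pi/5) + 2*exp(2*I*pi/5))*conj(exp(-4*I*pi/5))]
      = (1/5)[(9) + (2 + 3*exp(-2*I*pi/5) + exp(-4*I*pi/5) + exp(2*I*pi/5) + 2*exp(4*I*pi/5)) + (2 + 2*exp(-2*I*pi/5) + 3*exp(-4*I*pi/5) + exp(4*I*pi/5) + exp(2*I*pi/5)) + (2 + exp(-2*I*pi/5) + exp(-4*I*pi/5) + 3*exp(4*I*pi/5) + 2*exp(2*I*pi/5)) + (2 + 2*exp(-4*I*pi/5) + exp(-2*I*pi/5) + exp(4*I*pi/5) + 3*exp(2*I*pi/5))] = 10/5 = 2
  <chi_rho, chi_3> = (1/5)[1*(9)*conj(1) + 1*(1 + 2*exp(-2*I*pi/5) + exp(-4*I*pi/5) + 2*exp(4*I*pi/5) + 3*exp(2*I*pi/5))*conj(exp(-4*I*pi/5)) + 1*(1 + 2*exp(-2*I*pi/5) + 2*exp(-4*I*pi/5) + exp(2*I*pi/5) + 3*exp(4*I*pi/5))*conj(exp(2*I*pi/5)) + 1*(1 + 3*exp(-4*I*pi/5) + exp(-2*I*pi/5) + 2*exp(4*I*pi/5) + 2*exp(2*I*pi/5))*conj(exp(-2*I*pi/5)) + 1*(1 + 3*exp(-2*I*pi/5) + 2*exp(-4*I*pi/5) + exp(4*I*pi/5) + 2*exp(2*I*pi/5))*conj(exp(4*I*pi/5))]
      = (1/5)[(9) + (1 + 2*exp(-2*I*pi/5) + 3*exp(-4*I*pi/5) + exp(4*I*pi/5) + 2*exp(2*I*pi/5)) + (1 + 2*exp(-4*I*pi/5) + exp(-2*I*pi/5) + 2*exp(4*I*pi/5) + 3*exp(2*I*pi/5)) + (1 + 3*exp(-2*I*pi/5) + 2*exp(-4*I*pi/5) + exp(2*I*pi/5) + 2*exp(4*I*pi/5)) + (1 + 2*exp(-2*I*pi/5) + exp(-4*I*pi/5) + 3*exp(4*I*pi/5) + 2*exp(2*I*pi/5))] = 5/5 = 1
  <chi_rho, chi_4> = (1/5)[1*(9)*conj(1) + 1*(1 + 2*exp(-2*I*pi/5) + exp(-4*I*pi/5) + 2*exp(4*I*pi/5) + 3*exp(2*I*pi/5))*conj(exp(-2*I*pi/5)) + 1*(1 + 2*exp(-2*I*pi/5) + 2*exp(-4*I*pi/5) + exp(2*I*pi/5) + 3*exp(4*I*pi/5))*conj(exp(-4*I*pi/5)) + 1*(1 + 3*exp(-4*I*pi/5) + exp(-2*I*pi/5) + 2*exp(4*I*pi/5) + 2*exp(2*I*pi/5))*conj(exp(4*I*pi/5)) + 1*(1 + 3*exp(-2*I*pi/5) + 2*exp(-4*I*pi/5) + exp(4*I*pi/5) + 2*exp(2*I*pi/5))*conj(exp(2*I*pi/5))]
      = (1/5)[(9) + (2 + 2*exp(-4*I*pi/5) + exp(-2*I*pi/5) + exp(2*I*pi/5) + 3*exp(4*I*pi/5)) + (2 + 3*exp(-2*I*pi/5) + exp(-4*I*pi/5) + exp(4*I*pi/5) + 2*exp(2*I*pi/5)) + (2 + 2*exp(-2*I*pi/5) + exp(-4*I*pi/5) + exp(4*I*pi/5) + 3*exp(2*I*pi/5)) + (2 + 3*exp(-4*I*pi/5) + exp(-2*I*pi/5) + exp(2*I*pi/5) + 2*exp(4*I*pi/5))] = 10/5 = 2
(Exp terms are combined using exp(i*s)*conj(exp(i*t)) = exp(i*(s-t)), and sums of them are collapsed using the identity that for every m > 1 the m distinct m-th roots of unity sum to 0, e.g. 1 + exp(2*I*pi/3) + exp(-2*I*pi/3) = 0.)
Dimension check: dim(rho) = sum (mult * dim) = 1*1 + 3*1 + 2*1 + 1*1 + 2*1 = 9 = chi_rho(e) = 9.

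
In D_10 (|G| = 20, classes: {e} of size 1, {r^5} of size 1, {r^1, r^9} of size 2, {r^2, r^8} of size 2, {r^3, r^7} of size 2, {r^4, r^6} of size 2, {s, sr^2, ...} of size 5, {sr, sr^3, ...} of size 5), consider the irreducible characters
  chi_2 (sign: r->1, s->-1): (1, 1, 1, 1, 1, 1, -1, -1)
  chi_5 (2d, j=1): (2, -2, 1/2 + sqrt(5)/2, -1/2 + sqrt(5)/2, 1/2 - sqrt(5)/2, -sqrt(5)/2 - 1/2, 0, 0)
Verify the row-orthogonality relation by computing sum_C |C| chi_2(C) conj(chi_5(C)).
Sum = 0; so <chi_2, chi_5> = 0 (distinct irreducibles are orthogonal).

Compute term by term over conjugacy classes (|C| * chi_2(C) * conj(chi_5(C))):
  1*(1)*conj(2) + 1*(1)*conj(-2) + 2*(1)*conj(1/2 + sqrt(5)/2) + 2*(1)*conj(-1/2 + sqrt(5)/2) + 2*(1)*conj(1/2 - sqrt(5)/2) + 2*(1)*conj(-sqrt(5)/2 - 1/2) + 5*(-1)*conj(0) + 5*(-1)*conj(0)
  = (2) + (-2) + (1 + sqrt(5)) + (-1 + sqrt(5)) + (1 - sqrt(5)) + (-sqrt(5) - 1) + (0) + (0)
  = 0.
Dividing by |G| = 20 gives 0/20 = 0, matching the row-orthogonality relation <chi_2, chi_5> = [chi_2 = chi_5].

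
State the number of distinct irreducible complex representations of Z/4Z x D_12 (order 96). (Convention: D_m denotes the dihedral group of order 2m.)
36

Details: The number of irreducible complex representations of a finite group equals its number of conjugacy classes. For a direct product, #classes(G x H) = #classes(G) * #classes(H). Z/4Z has 4 classes (abelian), D_12 has 9 classes, so 4 * 9 = 36, so Z/4Z x D_12 (order 96) has exactly 36 irreducible complex representations.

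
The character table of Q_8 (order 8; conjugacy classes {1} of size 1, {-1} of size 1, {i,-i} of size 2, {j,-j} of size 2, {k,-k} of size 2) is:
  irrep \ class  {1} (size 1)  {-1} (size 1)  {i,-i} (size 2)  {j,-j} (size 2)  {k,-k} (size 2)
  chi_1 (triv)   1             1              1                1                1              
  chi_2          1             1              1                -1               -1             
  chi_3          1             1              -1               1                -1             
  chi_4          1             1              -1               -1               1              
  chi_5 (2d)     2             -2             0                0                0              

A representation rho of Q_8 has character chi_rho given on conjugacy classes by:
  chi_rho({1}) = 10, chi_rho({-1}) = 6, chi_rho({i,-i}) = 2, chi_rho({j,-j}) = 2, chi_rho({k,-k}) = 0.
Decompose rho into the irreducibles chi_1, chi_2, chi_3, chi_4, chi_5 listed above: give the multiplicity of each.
Multiplicities: chi_1: 3, chi_2: 2, chi_3: 2, chi_4: 1, chi_5: 1.

Derivation: Use <chi_rho, chi> = (1/|G|) sum_C |C| * chi_rho(C) * conj(chi(C)) with |G| = 8 for each irreducible chi in the table:
  <chi_rho, chi_1> = (1/8)[1*(10)*conj(1) + 1*(6)*conj(1) + 2*(2)*conj(1) + 2*(2)*conj(1) + 2*(0)*conj(1)]
      = (1/8)[(10) + (6) + (4) + (4) + (0)] = 24/8 = 3
  <chi_rho, chi_2> = (1/8)[1*(10)*conj(1) + 1*(6)*conj(1) + 2*(2)*conj(1) + 2*(2)*conj(-1) + 2*(0)*conj(-1)]
      = (1/8)[(10) + (6) + (4) + (-4) + (0)] = 16/8 = 2
  <chi_rho, chi_3> = (1/8)[1*(10)*conj(1) + 1*(6)*conj(1) + 2*(2)*conj(-1) + 2*(2)*conj(1) + 2*(0)*conj(-1)]
      = (1/8)[(10) + (6) + (-4) + (4) + (0)] = 16/8 = 2
  <chi_rho, chi_4> = (1/8)[1*(10)*conj(1) + 1*(6)*conj(1) + 2*(2)*conj(-1) + 2*(2)*conj(-1) + 2*(0)*conj(1)]
      = (1/8)[(10) + (6) + (-4) + (-4) + (0)] = 8/8 = 1
  <chi_rho, chi_5> = (1/8)[1*(10)*conj(2) + 1*(6)*conj(-2) + 2*(2)*conj(0) + 2*(2)*conj(0) + 2*(0)*conj(0)]
      = (1/8)[(20) + (-12) + (0) + (0) + (0)] = 8/8 = 1
Dimension check: dim(rho) = sum (mult * dim) = 3*1 + 2*1 + 2*1 + 1*1 + 1*2 = 10 = chi_rho(e) = 10.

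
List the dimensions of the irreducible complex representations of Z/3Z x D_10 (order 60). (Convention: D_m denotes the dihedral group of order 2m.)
Dimensions: 1, 1, 1, 1, 1, 1, 1, 1, 1, 1, 1, 1, 2, 2, 2, 2, 2, 2, 2, 2, 2, 2, 2, 2

Solution. There are 24 irreducibles (= number of conjugacy classes). Their dimensions d_i satisfy sum d_i^2 = |G| = 60: 1 + 1 + 1 + 1 + 1 + 1 + 1 + 1 + 1 + 1 + 1 + 1 + 4 + 4 + 4 + 4 + 4 + 4 + 4 + 4 + 4 + 4 + 4 + 4 = 60. (For the product with Z/3Z: each of the 3 1-dim characters of Z/3Z tensors with each irrep of D_10, giving 3 copies of each D_10-dimension.)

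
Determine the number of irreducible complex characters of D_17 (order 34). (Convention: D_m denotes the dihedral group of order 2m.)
10

Working: The number of irreducible complex representations of a finite group equals its number of conjugacy classes. D_17 has 10 conjugacy classes ((n+3)/2 for n odd), so D_17 (order 34) has exactly 10 irreducible complex representations.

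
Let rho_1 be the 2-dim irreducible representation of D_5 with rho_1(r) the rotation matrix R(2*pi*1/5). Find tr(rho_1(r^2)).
chi_{rho_1}(r^2) = 2*cos(2*pi*1*2/5) = -sqrt(5)/2 - 1/2

Working: rho_1(r^2) is rotation by angle 2*pi*1*2/5, whose trace is 2*cos(2*pi*1*2/5) = -sqrt(5)/2 - 1/2.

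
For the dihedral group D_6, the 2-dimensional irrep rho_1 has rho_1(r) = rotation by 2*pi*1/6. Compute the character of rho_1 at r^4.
chi_{rho_1}(r^4) = 2*cos(2*pi*1*4/6) = -1

Reasoning: rho_1(r^4) is rotation by angle 2*pi*1*4/6, whose trace is 2*cos(2*pi*1*4/6) = -1.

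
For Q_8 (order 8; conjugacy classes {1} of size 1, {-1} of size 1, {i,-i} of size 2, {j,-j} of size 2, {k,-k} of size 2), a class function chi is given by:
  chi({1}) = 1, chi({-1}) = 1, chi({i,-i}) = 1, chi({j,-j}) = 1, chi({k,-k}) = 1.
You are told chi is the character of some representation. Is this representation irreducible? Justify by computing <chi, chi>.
Irreducible: <chi, chi> = 1.

Explanation: <chi, chi> = (1/|G|) sum_C |C| * |chi(C)|^2 = (1/8)[1*|1|^2 + 1*|1|^2 + 2*|1|^2 + 2*|1|^2 + 2*|1|^2]
  = (1/8)[(1) + (1) + (2) + (2) + (2)] = 8/8 = 1.
A character is irreducible iff <chi, chi> = 1, so this representation is irreducible.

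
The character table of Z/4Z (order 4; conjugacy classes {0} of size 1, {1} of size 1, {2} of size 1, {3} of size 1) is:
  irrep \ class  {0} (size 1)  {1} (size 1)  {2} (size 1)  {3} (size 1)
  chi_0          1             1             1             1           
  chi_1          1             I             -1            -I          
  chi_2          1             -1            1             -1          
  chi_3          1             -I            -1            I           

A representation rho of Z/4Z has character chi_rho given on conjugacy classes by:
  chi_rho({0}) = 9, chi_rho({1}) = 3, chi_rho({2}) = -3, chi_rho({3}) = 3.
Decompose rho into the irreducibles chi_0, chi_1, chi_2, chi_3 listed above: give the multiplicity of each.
Multiplicities: chi_0: 3, chi_1: 3, chi_2: 0, chi_3: 3.

Argument: Use <chi_rho, chi> = (1/|G|) sum_C |C| * chi_rho(C) * conj(chi(C)) with |G| = 4 for each irreducible chi in the table:
  <chi_rho, chi_0> = (1/4)[1*(9)*conj(1) + 1*(3)*conj(1) + 1*(-3)*conj(1) + 1*(3)*conj(1)]
      = (1/4)[(9) + (3) + (-3) + (3)] = 12/4 = 3
  <chi_rho, chi_1> = (1/4)[1*(9)*conj(1) + 1*(3)*conj(I) + 1*(-3)*conj(-1) + 1*(3)*conj(-I)]
      = (1/4)[(9) + (-3*I) + (3) + (3*I)] = 12/4 = 3
  <chi_rho, chi_2> = (1/4)[1*(9)*conj(1) + 1*(3)*conj(-1) + 1*(-3)*conj(1) + 1*(3)*conj(-1)]
      = (1/4)[(9) + (-3) + (-3) + (-3)] = 0/4 = 0
  <chi_rho, chi_3> = (1/4)[1*(9)*conj(1) + 1*(3)*conj(-I) + 1*(-3)*conj(-1) + 1*(3)*conj(I)]
      = (1/4)[(9) + (3*I) + (3) + (-3*I)] = 12/4 = 3
(Exp terms are combined using exp(i*s)*conj(exp(i*t)) = exp(i*(s-t)), and sums of them are collapsed using the identity that for every m > 1 the m distinct m-th roots of unity sum to 0, e.g. 1 + exp(2*I*pi/3) + exp(-2*I*pi/3) = 0.)
Dimension check: dim(rho) = sum (mult * dim) = 3*1 + 3*1 + 0*1 + 3*1 = 9 = chi_rho(e) = 9.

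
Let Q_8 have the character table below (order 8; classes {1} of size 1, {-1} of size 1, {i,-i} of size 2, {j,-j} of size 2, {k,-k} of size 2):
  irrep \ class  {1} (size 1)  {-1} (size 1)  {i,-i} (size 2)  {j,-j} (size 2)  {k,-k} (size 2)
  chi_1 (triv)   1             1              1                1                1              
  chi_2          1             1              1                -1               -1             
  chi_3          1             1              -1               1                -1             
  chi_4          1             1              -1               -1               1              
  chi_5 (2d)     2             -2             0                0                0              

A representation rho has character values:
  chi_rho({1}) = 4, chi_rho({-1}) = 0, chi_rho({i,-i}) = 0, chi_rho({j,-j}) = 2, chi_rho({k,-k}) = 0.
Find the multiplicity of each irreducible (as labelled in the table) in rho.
Multiplicities: chi_1: 1, chi_2: 0, chi_3: 1, chi_4: 0, chi_5: 1.

Working: Use <chi_rho, chi> = (1/|G|) sum_C |C| * chi_rho(C) * conj(chi(C)) with |G| = 8 for each irreducible chi in the table:
  <chi_rho, chi_1> = (1/8)[1*(4)*conj(1) + 1*(0)*conj(1) + 2*(0)*conj(1) + 2*(2)*conj(1) + 2*(0)*conj(1)]
      = (1/8)[(4) + (0) + (0) + (4) + (0)] = 8/8 = 1
  <chi_rho, chi_2> = (1/8)[1*(4)*conj(1) + 1*(0)*conj(1) + 2*(0)*conj(1) + 2*(2)*conj(-1) + 2*(0)*conj(-1)]
      = (1/8)[(4) + (0) + (0) + (-4) + (0)] = 0/8 = 0
  <chi_rho, chi_3> = (1/8)[1*(4)*conj(1) + 1*(0)*conj(1) + 2*(0)*conj(-1) + 2*(2)*conj(1) + 2*(0)*conj(-1)]
      = (1/8)[(4) + (0) + (0) + (4) + (0)] = 8/8 = 1
  <chi_rho, chi_4> = (1/8)[1*(4)*conj(1) + 1*(0)*conj(1) + 2*(0)*conj(-1) + 2*(2)*conj(-1) + 2*(0)*conj(1)]
      = (1/8)[(4) + (0) + (0) + (-4) + (0)] = 0/8 = 0
  <chi_rho, chi_5> = (1/8)[1*(4)*conj(2) + 1*(0)*conj(-2) + 2*(0)*conj(0) + 2*(2)*conj(0) + 2*(0)*conj(0)]
      = (1/8)[(8) + (0) + (0) + (0) + (0)] = 8/8 = 1
Dimension check: dim(rho) = sum (mult * dim) = 1*1 + 0*1 + 1*1 + 0*1 + 1*2 = 4 = chi_rho(e) = 4.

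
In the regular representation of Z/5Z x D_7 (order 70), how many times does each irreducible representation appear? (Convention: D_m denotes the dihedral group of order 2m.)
Each irreducible V_i of dimension d_i appears with multiplicity d_i, i.e. rho_reg = (direct sum over all irreducibles V_i) d_i V_i. The irreducible dimensions for Z/5Z x D_7 are 1, 1, 1, 1, 1, 1, 1, 1, 1, 1, 2, 2, 2, 2, 2, 2, 2, 2, 2, 2, 2, 2, 2, 2, 2: 10 irreducibles of dimension 1, each with multiplicity 1; 15 irreducibles of dimension 2, each with multiplicity 2. Total dimension 10*1*1 + 15*2*2 = 70 = |G|.

Justification: General theorem: in the regular representation of a finite group G, each irreducible appears with multiplicity equal to its dimension. Check: dim(rho_reg) = sum d_i^2 = 1 + 1 + 1 + 1 + 1 + 1 + 1 + 1 + 1 + 1 + 4 + 4 + 4 + 4 + 4 + 4 + 4 + 4 + 4 + 4 + 4 + 4 + 4 + 4 + 4 = 70 = |G|.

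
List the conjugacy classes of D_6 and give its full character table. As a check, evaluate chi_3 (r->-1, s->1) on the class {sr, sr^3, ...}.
Conjugacy classes: {e} of size 1, {r^3} of size 1, {r^1, r^5} of size 2, {r^2, r^4} of size 2, {s, sr^2, ...} of size 3, {sr, sr^3, ...} of size 3.
Character table:
  irrep \ class              {e} (size 1)  {r^3} (size 1)  {r^1, r^5} (size 2)  {r^2, r^4} (size 2)  {s, sr^2, ...} (size 3)  {sr, sr^3, ...} (size 3)
  chi_1 (triv)               1             1               1                    1                    1                        1                       
  chi_2 (sign: r->1, s->-1)  1             1               1                    1                    -1                       -1                      
  chi_3 (r->-1, s->1)        1             -1              -1                   1                    1                        -1                      
  chi_4 (r->-1, s->-1)       1             -1              -1                   1                    -1                       1                       
  chi_5 (2d, j=1)            2             -2              1                    -1                   0                        0                       
  chi_6 (2d, j=2)            2             2               -1                   -1                   0                        0                       

Spot check: chi_3 (r->-1, s->1) on {sr, sr^3, ...} = -1.

Why: D_6 has order 2*6 = 12 with 6 conjugacy classes, hence 6 irreducibles. Sum of squared dims 1 + 1 + 1 + 1 + 4 + 4 = 12 = |G|. Linear characters come from the abelianisation; the 2-dimensional irreps have character r^k -> 2*cos(2*pi*j*k/6), reflections -> 0.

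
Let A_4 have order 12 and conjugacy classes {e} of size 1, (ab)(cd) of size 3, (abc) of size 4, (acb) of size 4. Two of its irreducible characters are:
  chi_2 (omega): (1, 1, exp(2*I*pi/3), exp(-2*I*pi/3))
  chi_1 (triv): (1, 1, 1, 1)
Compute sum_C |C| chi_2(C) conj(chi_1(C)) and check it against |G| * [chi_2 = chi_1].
Sum = 0; so <chi_2, chi_1> = 0 (distinct irreducibles are orthogonal).

Details: Compute term by term over conjugacy classes (|C| * chi_2(C) * conj(chi_1(C))):
  1*(1)*conj(1) + 3*(1)*conj(1) + 4*(exp(2*I*pi/3))*conj(1) + 4*(exp(-2*I*pi/3))*conj(1)
  = (1) + (3) + (4*exp(2*I*pi/3)) + (4*exp(-2*I*pi/3))
  = 0.
(Exp terms are combined using exp(i*s)*conj(exp(i*t)) = exp(i*(s-t)), and sums of them are collapsed using the identity that for every m > 1 the m distinct m-th roots of unity sum to 0, e.g. 1 + exp(2*I*pi/3) + exp(-2*I*pi/3) = 0.)
Dividing by |G| = 12 gives 0/12 = 0, matching the row-orthogonality relation <chi_2, chi_1> = [chi_2 = chi_1].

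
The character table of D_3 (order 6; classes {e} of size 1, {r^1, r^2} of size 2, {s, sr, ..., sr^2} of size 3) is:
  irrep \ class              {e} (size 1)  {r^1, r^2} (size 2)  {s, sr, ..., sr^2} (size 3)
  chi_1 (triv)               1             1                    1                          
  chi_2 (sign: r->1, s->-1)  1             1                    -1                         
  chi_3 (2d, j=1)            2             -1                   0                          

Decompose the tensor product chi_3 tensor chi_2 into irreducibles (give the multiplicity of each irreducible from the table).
chi_3 tensor chi_2 = chi_3 (all other irreducibles have multiplicity 0).

Details: The character of a tensor product is the pointwise product (chi_3 * chi_2)(C) = chi_3(C) * chi_2(C):
  {e}: (2)*(1), {r^1, r^2}: (-1)*(1), {s, sr, ..., sr^2}: (0)*(-1)
so (chi_3 * chi_2) takes values
  {e} -> 2, {r^1, r^2} -> -1, {s, sr, ..., sr^2} -> 0.
Now take the inner product of this character with each irreducible chi from the table, <chi_3*chi_2, chi> = (1/6) sum_C |C| (chi_3*chi_2)(C) conj(chi(C)):
  <chi_3*chi_2, chi_1> = (1/6)[1*(2)*conj(1) + 2*(-1)*conj(1) + 3*(0)*conj(1)]
      = (1/6)[(2) + (-2) + (0)] = 0/6 = 0
  <chi_3*chi_2, chi_2> = (1/6)[1*(2)*conj(1) + 2*(-1)*conj(1) + 3*(0)*conj(-1)]
      = (1/6)[(2) + (-2) + (0)] = 0/6 = 0
  <chi_3*chi_2, chi_3> = (1/6)[1*(2)*conj(2) + 2*(-1)*conj(-1) + 3*(0)*conj(0)]
      = (1/6)[(4) + (2) + (0)] = 6/6 = 1
Hence the multiplicities are chi_3: 1. Dimension check: dim(chi_3)*dim(chi_2) = 2*1 = 2 and sum (mult * dim) = 1*2 = 2.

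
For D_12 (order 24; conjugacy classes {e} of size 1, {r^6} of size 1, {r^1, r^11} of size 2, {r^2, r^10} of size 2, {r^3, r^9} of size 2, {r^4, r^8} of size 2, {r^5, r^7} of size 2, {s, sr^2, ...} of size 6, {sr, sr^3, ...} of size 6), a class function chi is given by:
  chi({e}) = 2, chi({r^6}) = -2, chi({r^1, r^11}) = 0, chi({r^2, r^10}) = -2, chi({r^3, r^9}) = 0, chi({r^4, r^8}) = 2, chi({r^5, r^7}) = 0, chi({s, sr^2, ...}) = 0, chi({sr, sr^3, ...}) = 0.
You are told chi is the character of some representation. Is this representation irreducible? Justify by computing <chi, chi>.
Irreducible: <chi, chi> = 1.

Why: <chi, chi> = (1/|G|) sum_C |C| * |chi(C)|^2 = (1/24)[1*|2|^2 + 1*|-2|^2 + 2*|0|^2 + 2*|-2|^2 + 2*|0|^2 + 2*|2|^2 + 2*|0|^2 + 6*|0|^2 + 6*|0|^2]
  = (1/24)[(4) + (4) + (0) + (8) + (0) + (8) + (0) + (0) + (0)] = 24/24 = 1.
A character is irreducible iff <chi, chi> = 1, so this representation is irreducible.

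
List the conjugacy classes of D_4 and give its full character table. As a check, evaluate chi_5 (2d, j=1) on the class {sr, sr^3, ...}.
Conjugacy classes: {e} of size 1, {r^2} of size 1, {r^1, r^3} of size 2, {s, sr^2, ...} of size 2, {sr, sr^3, ...} of size 2.
Character table:
  irrep \ class              {e} (size 1)  {r^2} (size 1)  {r^1, r^3} (size 2)  {s, sr^2, ...} (size 2)  {sr, sr^3, ...} (size 2)
  chi_1 (triv)               1             1               1                    1                        1                       
  chi_2 (sign: r->1, s->-1)  1             1               1                    -1                       -1                      
  chi_3 (r->-1, s->1)        1             1               -1                   1                        -1                      
  chi_4 (r->-1, s->-1)       1             1               -1                   -1                       1                       
  chi_5 (2d, j=1)            2             -2              0                    0                        0                       

Spot check: chi_5 (2d, j=1) on {sr, sr^3, ...} = 0.

Derivation: D_4 has order 2*4 = 8 with 5 conjugacy classes, hence 5 irreducibles. Sum of squared dims 1 + 1 + 1 + 1 + 4 = 8 = |G|. Linear characters come from the abelianisation; the 2-dimensional irreps have character r^k -> 2*cos(2*pi*j*k/4), reflections -> 0.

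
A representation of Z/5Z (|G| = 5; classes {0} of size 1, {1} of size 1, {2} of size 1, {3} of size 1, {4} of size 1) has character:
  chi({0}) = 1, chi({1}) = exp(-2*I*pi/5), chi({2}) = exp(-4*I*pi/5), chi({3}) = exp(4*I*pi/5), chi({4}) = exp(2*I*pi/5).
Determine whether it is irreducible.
Irreducible: <chi, chi> = 1.

Reasoning: <chi, chi> = (1/|G|) sum_C |C| * |chi(C)|^2 = (1/5)[1*|1|^2 + 1*|exp(-2*I*pi/5)|^2 + 1*|exp(-4*I*pi/5)|^2 + 1*|exp(4*I*pi/5)|^2 + 1*|exp(2*I*pi/5)|^2]
  = (1/5)[(1) + (1) + (1) + (1) + (1)] = 5/5 = 1.
(Exp terms are combined using exp(i*s)*conj(exp(i*t)) = exp(i*(s-t)), and sums of them are collapsed using the identity that for every m > 1 the m distinct m-th roots of unity sum to 0, e.g. 1 + exp(2*I*pi/3) + exp(-2*I*pi/3) = 0.)
A character is irreducible iff <chi, chi> = 1, so this representation is irreducible.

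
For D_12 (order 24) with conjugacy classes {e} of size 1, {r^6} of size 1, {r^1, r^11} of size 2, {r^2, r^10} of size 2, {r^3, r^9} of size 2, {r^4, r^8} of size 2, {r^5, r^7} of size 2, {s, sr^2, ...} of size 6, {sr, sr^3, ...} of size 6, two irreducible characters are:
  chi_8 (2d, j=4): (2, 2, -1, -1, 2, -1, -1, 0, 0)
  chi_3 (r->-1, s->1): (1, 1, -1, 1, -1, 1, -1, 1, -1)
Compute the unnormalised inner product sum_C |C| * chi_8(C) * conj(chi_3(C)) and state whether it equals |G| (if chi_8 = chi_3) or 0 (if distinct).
Sum = 0; so <chi_8, chi_3> = 0 (distinct irreducibles are orthogonal).

Details: Compute term by term over conjugacy classes (|C| * chi_8(C) * conj(chi_3(C))):
  1*(2)*conj(1) + 1*(2)*conj(1) + 2*(-1)*conj(-1) + 2*(-1)*conj(1) + 2*(2)*conj(-1) + 2*(-1)*conj(1) + 2*(-1)*conj(-1) + 6*(0)*conj(1) + 6*(0)*conj(-1)
  = (2) + (2) + (2) + (-2) + (-4) + (-2) + (2) + (0) + (0)
  = 0.
Dividing by |G| = 24 gives 0/24 = 0, matching the row-orthogonality relation <chi_8, chi_3> = [chi_8 = chi_3].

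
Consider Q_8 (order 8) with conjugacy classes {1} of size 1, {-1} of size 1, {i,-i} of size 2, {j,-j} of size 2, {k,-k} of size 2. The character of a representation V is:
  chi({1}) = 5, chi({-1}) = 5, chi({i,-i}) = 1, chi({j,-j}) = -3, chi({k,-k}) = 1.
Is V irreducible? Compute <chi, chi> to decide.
Not irreducible (reducible): <chi, chi> = 9 > 1.

Explanation: <chi, chi> = (1/|G|) sum_C |C| * |chi(C)|^2 = (1/8)[1*|5|^2 + 1*|5|^2 + 2*|1|^2 + 2*|-3|^2 + 2*|1|^2]
  = (1/8)[(25) + (25) + (2) + (18) + (2)] = 72/8 = 9.
A character is irreducible iff <chi, chi> = 1, so this representation is reducible.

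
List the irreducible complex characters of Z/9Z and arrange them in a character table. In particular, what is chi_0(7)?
Character table of Z/9Z (irreps indexed chi_0,...,chi_8 with chi_k(m) = zeta_9^(k*m), zeta_9 = exp(2*pi*i/9)):
  irrep \ class  {0} (size 1)  {1} (size 1)    {2} (size 1)    {3} (size 1)    {4} (size 1)    {5} (size 1)    {6} (size 1)    {7} (size 1)    {8} (size 1)  
  chi_0          1             1               1               1               1               1               1               1               1             
  chi_1          1             exp(2*I*pi/9)   exp(4*I*pi/9)   exp(2*I*pi/3)   exp(8*I*pi/9)   exp(-8*I*pi/9)  exp(-2*I*pi/3)  exp(-4*I*pi/9)  exp(-2*I*pi/9)
  chi_2          1             exp(4*I*pi/9)   exp(8*I*pi/9)   exp(-2*I*pi/3)  exp(-2*I*pi/9)  exp(2*I*pi/9)   exp(2*I*pi/3)   exp(-8*I*pi/9)  exp(-4*I*pi/9)
  chi_3          1             exp(2*I*pi/3)   exp(-2*I*pi/3)  1               exp(2*I*pi/3)   exp(-2*I*pi/3)  1               exp(2*I*pi/3)   exp(-2*I*pi/3)
  chi_4          1             exp(8*I*pi/9)   exp(-2*I*pi/9)  exp(2*I*pi/3)   exp(-4*I*pi/9)  exp(4*I*pi/9)   exp(-2*I*pi/3)  exp(2*I*pi/9)   exp(-8*I*pi/9)
  chi_5          1             exp(-8*I*pi/9)  exp(2*I*pi/9)   exp(-2*I*pi/3)  exp(4*I*pi/9)   exp(-4*I*pi/9)  exp(2*I*pi/3)   exp(-2*I*pi/9)  exp(8*I*pi/9) 
  chi_6          1             exp(-2*I*pi/3)  exp(2*I*pi/3)   1               exp(-2*I*pi/3)  exp(2*I*pi/3)   1               exp(-2*I*pi/3)  exp(2*I*pi/3) 
  chi_7          1             exp(-4*I*pi/9)  exp(-8*I*pi/9)  exp(2*I*pi/3)   exp(2*I*pi/9)   exp(-2*I*pi/9)  exp(-2*I*pi/3)  exp(8*I*pi/9)   exp(4*I*pi/9) 
  chi_8          1             exp(-2*I*pi/9)  exp(-4*I*pi/9)  exp(-2*I*pi/3)  exp(-8*I*pi/9)  exp(8*I*pi/9)   exp(2*I*pi/3)   exp(4*I*pi/9)   exp(2*I*pi/9) 

Spot check: chi_0(7) = zeta_9^(0*7) = zeta_9^0 = 1.

Explanation: Z/9Z is abelian, so all 9 irreducible complex representations are 1-dimensional. They are given by chi_k(m) = zeta_9^(k*m) for k = 0,...,8. Row orthogonality: sum_m chi_k(m) conj(chi_l(m)) = 9 * [k = l].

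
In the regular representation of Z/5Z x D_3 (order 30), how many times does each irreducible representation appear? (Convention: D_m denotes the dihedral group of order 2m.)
Each irreducible V_i of dimension d_i appears with multiplicity d_i, i.e. rho_reg = (direct sum over all irreducibles V_i) d_i V_i. The irreducible dimensions for Z/5Z x D_3 are 1, 1, 1, 1, 1, 1, 1, 1, 1, 1, 2, 2, 2, 2, 2: 10 irreducibles of dimension 1, each with multiplicity 1; 5 irreducibles of dimension 2, each with multiplicity 2. Total dimension 10*1*1 + 5*2*2 = 30 = |G|.

Argument: General theorem: in the regular representation of a finite group G, each irreducible appears with multiplicity equal to its dimension. Check: dim(rho_reg) = sum d_i^2 = 1 + 1 + 1 + 1 + 1 + 1 + 1 + 1 + 1 + 1 + 4 + 4 + 4 + 4 + 4 = 30 = |G|.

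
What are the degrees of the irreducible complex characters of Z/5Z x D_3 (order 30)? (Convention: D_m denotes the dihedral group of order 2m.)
Dimensions: 1, 1, 1, 1, 1, 1, 1, 1, 1, 1, 2, 2, 2, 2, 2

Why: There are 15 irreducibles (= number of conjugacy classes). Their dimensions d_i satisfy sum d_i^2 = |G| = 30: 1 + 1 + 1 + 1 + 1 + 1 + 1 + 1 + 1 + 1 + 4 + 4 + 4 + 4 + 4 = 30. (For the product with Z/5Z: each of the 5 1-dim characters of Z/5Z tensors with each irrep of D_3, giving 5 copies of each D_3-dimension.)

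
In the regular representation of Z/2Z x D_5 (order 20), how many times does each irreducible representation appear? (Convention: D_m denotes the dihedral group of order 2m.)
Each irreducible V_i of dimension d_i appears with multiplicity d_i, i.e. rho_reg = (direct sum over all irreducibles V_i) d_i V_i. The irreducible dimensions for Z/2Z x D_5 are 1, 1, 1, 1, 2, 2, 2, 2: 4 irreducibles of dimension 1, each with multiplicity 1; 4 irreducibles of dimension 2, each with multiplicity 2. Total dimension 4*1*1 + 4*2*2 = 20 = |G|.

Solution. General theorem: in the regular representation of a finite group G, each irreducible appears with multiplicity equal to its dimension. Check: dim(rho_reg) = sum d_i^2 = 1 + 1 + 1 + 1 + 4 + 4 + 4 + 4 = 20 = |G|.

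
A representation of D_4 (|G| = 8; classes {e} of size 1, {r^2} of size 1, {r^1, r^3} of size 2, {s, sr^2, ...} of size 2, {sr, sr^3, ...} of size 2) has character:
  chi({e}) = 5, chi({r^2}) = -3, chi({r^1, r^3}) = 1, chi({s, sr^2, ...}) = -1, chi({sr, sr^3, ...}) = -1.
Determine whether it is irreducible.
Not irreducible (reducible): <chi, chi> = 5 > 1.

Argument: <chi, chi> = (1/|G|) sum_C |C| * |chi(C)|^2 = (1/8)[1*|5|^2 + 1*|-3|^2 + 2*|1|^2 + 2*|-1|^2 + 2*|-1|^2]
  = (1/8)[(25) + (9) + (2) + (2) + (2)] = 40/8 = 5.
A character is irreducible iff <chi, chi> = 1, so this representation is reducible.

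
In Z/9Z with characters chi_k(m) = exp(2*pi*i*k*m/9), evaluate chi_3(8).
chi_3(8) = zeta_9^24 = exp(-2*I*pi/3)

Working: chi_3(8) = zeta_9^(3*8) = zeta_9^24. Since zeta_9^9 = 1, this equals zeta_9^6 = exp(2*pi*i*6/9) = exp(-2*I*pi/3).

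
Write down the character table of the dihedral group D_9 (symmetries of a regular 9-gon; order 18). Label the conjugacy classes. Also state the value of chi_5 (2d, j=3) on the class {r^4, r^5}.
Conjugacy classes: {e} of size 1, {r^1, r^8} of size 2, {r^2, r^7} of size 2, {r^3, r^6} of size 2, {r^4, r^5} of size 2, {s, sr, ..., sr^8} of size 9.
Character table:
  irrep \ class              {e} (size 1)  {r^1, r^8} (size 2)  {r^2, r^7} (size 2)  {r^3, r^6} (size 2)  {r^4, r^5} (size 2)  {s, sr, ..., sr^8} (size 9)
  chi_1 (triv)               1             1                    1                    1                    1                    1                          
  chi_2 (sign: r->1, s->-1)  1             1                    1                    1                    1                    -1                         
  chi_3 (2d, j=1)            2             2*cos(2*pi/9)        2*cos(4*pi/9)        -1                   -2*cos(pi/9)         0                          
  chi_4 (2d, j=2)            2             2*cos(4*pi/9)        -2*cos(pi/9)         -1                   2*cos(2*pi/9)        0                          
  chi_5 (2d, j=3)            2             -1                   -1                   2                    -1                   0                          
  chi_6 (2d, j=4)            2             -2*cos(pi/9)         2*cos(2*pi/9)        -1                   2*cos(4*pi/9)        0                          

Spot check: chi_5 (2d, j=3) on {r^4, r^5} = -1.

Solution. D_9 has order 2*9 = 18 with 6 conjugacy classes, hence 6 irreducibles. Sum of squared dims 1 + 1 + 4 + 4 + 4 + 4 = 18 = |G|. Linear characters come from the abelianisation; the 2-dimensional irreps have character r^k -> 2*cos(2*pi*j*k/9), reflections -> 0.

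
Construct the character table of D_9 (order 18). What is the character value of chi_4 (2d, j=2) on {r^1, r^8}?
Conjugacy classes: {e} of size 1, {r^1, r^8} of size 2, {r^2, r^7} of size 2, {r^3, r^6} of size 2, {r^4, r^5} of size 2, {s, sr, ..., sr^8} of size 9.
Character table:
  irrep \ class              {e} (size 1)  {r^1, r^8} (size 2)  {r^2, r^7} (size 2)  {r^3, r^6} (size 2)  {r^4, r^5} (size 2)  {s, sr, ..., sr^8} (size 9)
  chi_1 (triv)               1             1                    1                    1                    1                    1                          
  chi_2 (sign: r->1, s->-1)  1             1                    1                    1                    1                    -1                         
  chi_3 (2d, j=1)            2             2*cos(2*pi/9)        2*cos(4*pi/9)        -1                   -2*cos(pi/9)         0                          
  chi_4 (2d, j=2)            2             2*cos(4*pi/9)        -2*cos(pi/9)         -1                   2*cos(2*pi/9)        0                          
  chi_5 (2d, j=3)            2             -1                   -1                   2                    -1                   0                          
  chi_6 (2d, j=4)            2             -2*cos(pi/9)         2*cos(2*pi/9)        -1                   2*cos(4*pi/9)        0                          

Spot check: chi_4 (2d, j=2) on {r^1, r^8} = 2*cos(4*pi/9).

Explanation: D_9 has order 2*9 = 18 with 6 conjugacy classes, hence 6 irreducibles. Sum of squared dims 1 + 1 + 4 + 4 + 4 + 4 = 18 = |G|. Linear characters come from the abelianisation; the 2-dimensional irreps have character r^k -> 2*cos(2*pi*j*k/9), reflections -> 0.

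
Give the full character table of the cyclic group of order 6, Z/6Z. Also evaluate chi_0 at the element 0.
Character table of Z/6Z (irreps indexed chi_0,...,chi_5 with chi_k(m) = zeta_6^(k*m), zeta_6 = exp(2*pi*i/6)):
  irrep \ class  {0} (size 1)  {1} (size 1)    {2} (size 1)    {3} (size 1)  {4} (size 1)    {5} (size 1)  
  chi_0          1             1               1               1             1               1             
  chi_1          1             exp(I*pi/3)     exp(2*I*pi/3)   -1            exp(-2*I*pi/3)  exp(-I*pi/3)  
  chi_2          1             exp(2*I*pi/3)   exp(-2*I*pi/3)  1             exp(2*I*pi/3)   exp(-2*I*pi/3)
  chi_3          1             -1              1               -1            1               -1            
  chi_4          1             exp(-2*I*pi/3)  exp(2*I*pi/3)   1             exp(-2*I*pi/3)  exp(2*I*pi/3) 
  chi_5          1             exp(-I*pi/3)    exp(-2*I*pi/3)  -1            exp(2*I*pi/3)   exp(I*pi/3)   

Spot check: chi_0(0) = zeta_6^(0*0) = zeta_6^0 = 1.

Justification: Z/6Z is abelian, so all 6 irreducible complex representations are 1-dimensional. They are given by chi_k(m) = zeta_6^(k*m) for k = 0,...,5. Row orthogonality: sum_m chi_k(m) conj(chi_l(m)) = 6 * [k = l].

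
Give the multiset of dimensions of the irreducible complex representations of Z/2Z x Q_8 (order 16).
Dimensions: 1, 1, 1, 1, 1, 1, 1, 1, 2, 2

Proof sketch: There are 10 irreducibles (= number of conjugacy classes). Their dimensions d_i satisfy sum d_i^2 = |G| = 16: 1 + 1 + 1 + 1 + 1 + 1 + 1 + 1 + 4 + 4 = 16. (For the product with Z/2Z: each of the 2 1-dim characters of Z/2Z tensors with each irrep of Q_8, giving 2 copies of each Q_8-dimension.)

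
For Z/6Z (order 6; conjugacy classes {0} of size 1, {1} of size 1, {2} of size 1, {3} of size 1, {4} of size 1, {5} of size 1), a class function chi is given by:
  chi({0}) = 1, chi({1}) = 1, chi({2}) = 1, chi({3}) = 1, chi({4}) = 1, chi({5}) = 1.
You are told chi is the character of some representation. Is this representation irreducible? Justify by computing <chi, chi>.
Irreducible: <chi, chi> = 1.

Derivation: <chi, chi> = (1/|G|) sum_C |C| * |chi(C)|^2 = (1/6)[1*|1|^2 + 1*|1|^2 + 1*|1|^2 + 1*|1|^2 + 1*|1|^2 + 1*|1|^2]
  = (1/6)[(1) + (1) + (1) + (1) + (1) + (1)] = 6/6 = 1.
(Exp terms are combined using exp(i*s)*conj(exp(i*t)) = exp(i*(s-t)), and sums of them are collapsed using the identity that for every m > 1 the m distinct m-th roots of unity sum to 0, e.g. 1 + exp(2*I*pi/3) + exp(-2*I*pi/3) = 0.)
A character is irreducible iff <chi, chi> = 1, so this representation is irreducible.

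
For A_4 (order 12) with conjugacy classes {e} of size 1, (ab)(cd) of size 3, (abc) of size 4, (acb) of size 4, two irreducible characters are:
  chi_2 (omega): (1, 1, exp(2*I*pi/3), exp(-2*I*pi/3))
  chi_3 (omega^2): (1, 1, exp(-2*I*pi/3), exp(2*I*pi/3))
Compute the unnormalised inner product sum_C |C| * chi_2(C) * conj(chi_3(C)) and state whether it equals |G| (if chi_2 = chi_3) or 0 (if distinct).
Sum = 0; so <chi_2, chi_3> = 0 (distinct irreducibles are orthogonal).

Solution. Compute term by term over conjugacy classes (|C| * chi_2(C) * conj(chi_3(C))):
  1*(1)*conj(1) + 3*(1)*conj(1) + 4*(exp(2*I*pi/3))*conj(exp(-2*I*pi/3)) + 4*(exp(-2*I*pi/3))*conj(exp(2*I*pi/3))
  = (1) + (3) + (4*exp(-2*I*pi/3)) + (4*exp(2*I*pi/3))
  = 0.
(Exp terms are combined using exp(i*s)*conj(exp(i*t)) = exp(i*(s-t)), and sums of them are collapsed using the identity that for every m > 1 the m distinct m-th roots of unity sum to 0, e.g. 1 + exp(2*I*pi/3) + exp(-2*I*pi/3) = 0.)
Dividing by |G| = 12 gives 0/12 = 0, matching the row-orthogonality relation <chi_2, chi_3> = [chi_2 = chi_3].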